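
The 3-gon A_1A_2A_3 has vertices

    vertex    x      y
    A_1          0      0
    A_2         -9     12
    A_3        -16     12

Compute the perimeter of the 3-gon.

|A_1A_2| = √((-9)² + (12)²) = √225 = 15
|A_2A_3| = √((-7)² + (0)²) = √49 = 7
|A_3A_1| = √((16)² + (-12)²) = √400 = 20
Perimeter = 15 + 7 + 20 = 42.

42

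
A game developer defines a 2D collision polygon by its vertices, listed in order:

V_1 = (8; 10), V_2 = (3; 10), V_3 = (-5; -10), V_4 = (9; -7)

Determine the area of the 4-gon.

Apply the shoelace (surveyor's) formula: 2A = Σ (x_i·y_{i+1} − x_{i+1}·y_i), indices taken mod 4.
Cross-terms: 50, 20, 125, 146  ⇒  Σ = 341
Area = |Σ|/2 = 170.5.

170.5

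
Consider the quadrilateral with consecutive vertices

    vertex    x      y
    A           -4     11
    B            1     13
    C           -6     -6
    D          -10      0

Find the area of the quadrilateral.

80.5

Apply the shoelace (surveyor's) formula: 2A = Σ (x_i·y_{i+1} − x_{i+1}·y_i), indices taken mod 4.
Cross-terms: -63, 72, -60, -110  ⇒  Σ = -161
Area = |Σ|/2 = 80.5.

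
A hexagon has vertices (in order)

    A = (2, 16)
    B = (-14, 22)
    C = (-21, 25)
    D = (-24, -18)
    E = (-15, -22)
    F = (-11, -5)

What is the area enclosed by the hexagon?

Apply the shoelace formula: 2A = Σ (x_i·y_{i+1} − x_{i+1}·y_i), indices taken mod 6.
Σ = (268) + (112) + (978) + (258) + (-167) + (-166) = 1283
Area = |Σ|/2 = 641.5.

641.5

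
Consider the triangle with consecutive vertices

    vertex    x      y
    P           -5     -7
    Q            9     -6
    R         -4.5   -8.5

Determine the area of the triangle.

Apply the shoelace (surveyor's) formula: 2A = Σ (x_i·y_{i+1} − x_{i+1}·y_i), indices taken mod 3.
P→Q: (-5)(-6) − (9)(-7) = 93
Q→R: (9)(-8.5) − (-4.5)(-6) = -103.5
R→P: (-4.5)(-7) − (-5)(-8.5) = -11
Σ = -21.5
Area = |Σ|/2 = 10.75.

10.75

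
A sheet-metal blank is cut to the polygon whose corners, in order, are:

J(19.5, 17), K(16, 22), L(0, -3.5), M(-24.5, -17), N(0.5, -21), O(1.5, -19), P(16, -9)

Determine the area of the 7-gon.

Apply the surveyor's formula: 2A = Σ (x_i·y_{i+1} − x_{i+1}·y_i), indices taken mod 7.
Σ = (157) + (-56) + (-85.75) + (523) + (22) + (290.5) + (447.5) = 1298.25
Area = |Σ|/2 = 649.125.

649.125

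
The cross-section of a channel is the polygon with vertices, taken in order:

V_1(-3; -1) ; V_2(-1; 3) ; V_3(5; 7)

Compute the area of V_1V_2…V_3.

8

Apply the shoelace (surveyor's) formula: 2A = Σ (x_i·y_{i+1} − x_{i+1}·y_i), indices taken mod 3.
Cross-terms: -10, -22, 16  ⇒  Σ = -16
Area = |Σ|/2 = 8.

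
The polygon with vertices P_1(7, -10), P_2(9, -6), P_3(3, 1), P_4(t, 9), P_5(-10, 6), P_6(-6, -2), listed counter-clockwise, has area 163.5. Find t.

The doubled signed area Σ (x_i y_{i+1} − x_{i+1} y_i) is linear in t.
With t=0 it equals 322; the coefficient of t is 5 (from the two edges through P_4).
So 5·t + 322 = 2·163.5 = 327 ⇒ t = 1.

1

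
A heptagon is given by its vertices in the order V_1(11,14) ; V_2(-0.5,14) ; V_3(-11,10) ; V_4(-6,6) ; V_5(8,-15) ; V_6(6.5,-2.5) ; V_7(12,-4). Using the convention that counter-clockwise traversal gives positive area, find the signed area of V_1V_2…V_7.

Apply the shoelace (surveyor's) formula: 2A = Σ (x_i·y_{i+1} − x_{i+1}·y_i), indices taken mod 7.
Cross-terms: 161, 149, -6, 42, 77.5, 4, 212  ⇒  Σ = 639.5
Signed area = Σ/2 = 319.75 (positive ⇒ counter-clockwise traversal).

319.75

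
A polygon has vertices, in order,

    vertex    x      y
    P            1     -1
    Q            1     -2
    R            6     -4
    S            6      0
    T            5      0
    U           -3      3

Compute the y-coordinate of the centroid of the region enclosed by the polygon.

-16/23

Apply the shoelace formula. First the cross-terms c_i = x_i·y_{i+1} − x_{i+1}·y_i:
  -1, 8, 24, 0, 15, 0  ⇒  2A = 46, A = 23.
Then Σ (y_i + y_{i+1})·c_i = -96, so ȳ = -96 / (6·23) = -16/23.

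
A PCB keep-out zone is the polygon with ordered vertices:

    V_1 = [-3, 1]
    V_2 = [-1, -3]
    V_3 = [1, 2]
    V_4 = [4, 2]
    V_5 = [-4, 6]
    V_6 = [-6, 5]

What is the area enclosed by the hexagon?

31

Apply the surveyor's formula: 2A = Σ (x_i·y_{i+1} − x_{i+1}·y_i), indices taken mod 6.
V_1→V_2: (-3)(-3) − (-1)(1) = 10
V_2→V_3: (-1)(2) − (1)(-3) = 1
V_3→V_4: (1)(2) − (4)(2) = -6
V_4→V_5: (4)(6) − (-4)(2) = 32
V_5→V_6: (-4)(5) − (-6)(6) = 16
V_6→V_1: (-6)(1) − (-3)(5) = 9
Σ = 62
Area = |Σ|/2 = 31.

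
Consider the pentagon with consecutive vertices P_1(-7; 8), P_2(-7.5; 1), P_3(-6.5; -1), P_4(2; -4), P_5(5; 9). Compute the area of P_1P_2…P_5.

118

Σ = (53) + (14) + (28) + (38) + (103) = 236
Area = |Σ|/2 = 118.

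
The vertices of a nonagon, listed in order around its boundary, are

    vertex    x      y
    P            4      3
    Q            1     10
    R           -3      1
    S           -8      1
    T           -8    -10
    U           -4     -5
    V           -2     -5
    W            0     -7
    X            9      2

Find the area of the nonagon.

Apply Gauss's area formula: 2A = Σ (x_i·y_{i+1} − x_{i+1}·y_i), indices taken mod 9.
Σ = (37) + (31) + (5) + (88) + (0) + (10) + (14) + (63) + (19) = 267
Area = |Σ|/2 = 133.5.

133.5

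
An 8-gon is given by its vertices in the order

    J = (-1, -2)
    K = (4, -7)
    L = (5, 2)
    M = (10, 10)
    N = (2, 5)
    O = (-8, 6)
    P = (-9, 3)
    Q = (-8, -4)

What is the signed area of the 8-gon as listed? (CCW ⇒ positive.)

136

Σ = (15) + (43) + (30) + (30) + (52) + (30) + (60) + (12) = 272
Signed area = Σ/2 = 136 (positive ⇒ counter-clockwise traversal).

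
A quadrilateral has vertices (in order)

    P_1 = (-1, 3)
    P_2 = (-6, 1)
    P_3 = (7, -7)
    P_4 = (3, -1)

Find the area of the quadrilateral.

37

Apply the shoelace formula: 2A = Σ (x_i·y_{i+1} − x_{i+1}·y_i), indices taken mod 4.
Σ = (17) + (35) + (14) + (8) = 74
Area = |Σ|/2 = 37.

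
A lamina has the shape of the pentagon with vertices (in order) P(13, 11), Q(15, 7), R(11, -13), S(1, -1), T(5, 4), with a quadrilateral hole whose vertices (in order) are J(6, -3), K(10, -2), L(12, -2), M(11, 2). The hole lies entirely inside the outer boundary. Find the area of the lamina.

Outer boundary:
Apply the surveyor's formula: 2A = Σ (x_i·y_{i+1} − x_{i+1}·y_i), indices taken mod 5.
Cross-terms: -74, -272, 2, 9, 3  ⇒  Σ = -332
Area = |Σ|/2 = 166.
Hole:
Σ = (18) + (4) + (46) + (-45) = 23
Area = |Σ|/2 = 11.5.
Net area = 166 − 11.5 = 154.5.

154.5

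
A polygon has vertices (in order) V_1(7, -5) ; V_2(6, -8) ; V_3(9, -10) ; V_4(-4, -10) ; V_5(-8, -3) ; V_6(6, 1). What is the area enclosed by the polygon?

119.5

Apply the shoelace formula: 2A = Σ (x_i·y_{i+1} − x_{i+1}·y_i), indices taken mod 6.
Σ = (-26) + (12) + (-130) + (-68) + (10) + (-37) = -239
Area = |Σ|/2 = 119.5.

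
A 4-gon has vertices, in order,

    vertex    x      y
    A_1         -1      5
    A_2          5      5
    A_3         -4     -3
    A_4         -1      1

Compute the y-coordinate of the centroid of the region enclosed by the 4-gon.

Apply the shoelace (surveyor's) formula. First the cross-terms c_i = x_i·y_{i+1} − x_{i+1}·y_i:
  -30, 5, -7, -4  ⇒  2A = -36, A = -18.
Then Σ (y_i + y_{i+1})·c_i = -300, so ȳ = -300 / (6·(-18)) = 25/9.

25/9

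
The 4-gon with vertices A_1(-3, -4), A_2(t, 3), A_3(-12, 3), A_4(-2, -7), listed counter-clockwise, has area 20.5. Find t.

The doubled signed area Σ (x_i y_{i+1} − x_{i+1} y_i) is linear in t.
With t=0 it equals 104; the coefficient of t is 7 (from the two edges through A_2).
So 7·t + 104 = 2·20.5 = 41 ⇒ t = -9.

-9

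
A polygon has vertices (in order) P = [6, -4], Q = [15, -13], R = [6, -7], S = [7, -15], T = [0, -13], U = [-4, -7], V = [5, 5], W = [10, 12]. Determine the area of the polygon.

Apply the surveyor's formula: 2A = Σ (x_i·y_{i+1} − x_{i+1}·y_i), indices taken mod 8.
Σ = (-18) + (-27) + (-41) + (-91) + (-52) + (15) + (10) + (-112) = -316
Area = |Σ|/2 = 158.

158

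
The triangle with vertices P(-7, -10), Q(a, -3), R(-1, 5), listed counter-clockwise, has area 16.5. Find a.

-2

The doubled signed area Σ (x_i y_{i+1} − x_{i+1} y_i) is linear in a.
With a=0 it equals 63; the coefficient of a is 15 (from the two edges through Q).
So 15·a + 63 = 2·16.5 = 33 ⇒ a = -2.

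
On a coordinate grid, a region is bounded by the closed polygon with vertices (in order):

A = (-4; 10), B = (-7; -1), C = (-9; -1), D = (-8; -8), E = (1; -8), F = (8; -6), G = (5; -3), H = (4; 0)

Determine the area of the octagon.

162

Apply the shoelace (surveyor's) formula: 2A = Σ (x_i·y_{i+1} − x_{i+1}·y_i), indices taken mod 8.
A→B: (-4)(-1) − (-7)(10) = 74
B→C: (-7)(-1) − (-9)(-1) = -2
C→D: (-9)(-8) − (-8)(-1) = 64
D→E: (-8)(-8) − (1)(-8) = 72
E→F: (1)(-6) − (8)(-8) = 58
F→G: (8)(-3) − (5)(-6) = 6
G→H: (5)(0) − (4)(-3) = 12
H→A: (4)(10) − (-4)(0) = 40
Σ = 324
Area = |Σ|/2 = 162.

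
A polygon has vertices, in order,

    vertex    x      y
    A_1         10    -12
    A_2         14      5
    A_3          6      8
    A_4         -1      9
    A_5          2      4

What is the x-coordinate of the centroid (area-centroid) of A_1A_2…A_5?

1598/207

Apply the surveyor's formula. First the cross-terms c_i = x_i·y_{i+1} − x_{i+1}·y_i:
  218, 82, 62, -22, -64  ⇒  2A = 276, A = 138.
Then Σ (x_i + x_{i+1})·c_i = 6392, so x̄ = 6392 / (6·138) = 1598/207.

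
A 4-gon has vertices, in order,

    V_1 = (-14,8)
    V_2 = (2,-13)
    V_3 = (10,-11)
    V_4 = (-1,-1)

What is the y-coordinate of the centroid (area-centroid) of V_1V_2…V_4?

-1108/231

Apply the shoelace (surveyor's) formula. First the cross-terms c_i = x_i·y_{i+1} − x_{i+1}·y_i:
  166, 108, -21, -22  ⇒  2A = 231, A = 115.5.
Then Σ (y_i + y_{i+1})·c_i = -3324, so ȳ = -3324 / (6·115.5) = -1108/231.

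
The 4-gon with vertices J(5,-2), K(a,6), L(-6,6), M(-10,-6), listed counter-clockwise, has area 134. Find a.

7

Write out the shoelace sum; only the two edges meeting at K involve a:
2·Area = [(5·6 − a·(-2)) + (a·6 − (-6)·6)] + 146
       = 8·a + 212 = 268
⇒ a = 7.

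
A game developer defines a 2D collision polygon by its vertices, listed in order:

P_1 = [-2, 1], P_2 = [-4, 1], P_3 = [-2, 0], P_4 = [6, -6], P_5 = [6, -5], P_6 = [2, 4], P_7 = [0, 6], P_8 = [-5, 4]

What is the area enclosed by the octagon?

Σ = (2) + (2) + (12) + (6) + (34) + (12) + (30) + (3) = 101
Area = |Σ|/2 = 50.5.

50.5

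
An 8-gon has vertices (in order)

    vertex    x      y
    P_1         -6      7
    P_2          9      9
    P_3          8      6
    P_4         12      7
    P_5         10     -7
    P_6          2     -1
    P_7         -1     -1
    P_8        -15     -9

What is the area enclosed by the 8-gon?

234.5

Apply Gauss's area formula: 2A = Σ (x_i·y_{i+1} − x_{i+1}·y_i), indices taken mod 8.
P_1→P_2: (-6)(9) − (9)(7) = -117
P_2→P_3: (9)(6) − (8)(9) = -18
P_3→P_4: (8)(7) − (12)(6) = -16
P_4→P_5: (12)(-7) − (10)(7) = -154
P_5→P_6: (10)(-1) − (2)(-7) = 4
P_6→P_7: (2)(-1) − (-1)(-1) = -3
P_7→P_8: (-1)(-9) − (-15)(-1) = -6
P_8→P_1: (-15)(7) − (-6)(-9) = -159
Σ = -469
Area = |Σ|/2 = 234.5.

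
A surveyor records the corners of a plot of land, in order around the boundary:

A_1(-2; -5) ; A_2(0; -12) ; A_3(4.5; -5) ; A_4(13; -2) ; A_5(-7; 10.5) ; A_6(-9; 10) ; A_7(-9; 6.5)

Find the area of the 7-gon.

185.25

Apply Gauss's area formula: 2A = Σ (x_i·y_{i+1} − x_{i+1}·y_i), indices taken mod 7.
Σ = (24) + (54) + (56) + (122.5) + (24.5) + (31.5) + (58) = 370.5
Area = |Σ|/2 = 185.25.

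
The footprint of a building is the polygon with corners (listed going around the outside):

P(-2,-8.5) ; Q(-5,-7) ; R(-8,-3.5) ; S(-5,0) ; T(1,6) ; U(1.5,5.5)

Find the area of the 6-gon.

Σ = (-28.5) + (-38.5) + (-17.5) + (-30) + (-3.5) + (-1.75) = -119.75
Area = |Σ|/2 = 59.875.

59.875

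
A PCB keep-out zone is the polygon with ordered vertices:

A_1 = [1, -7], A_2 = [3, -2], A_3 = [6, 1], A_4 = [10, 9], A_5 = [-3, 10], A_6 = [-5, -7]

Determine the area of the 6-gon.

159

Apply Gauss's area formula: 2A = Σ (x_i·y_{i+1} − x_{i+1}·y_i), indices taken mod 6.
A_1→A_2: (1)(-2) − (3)(-7) = 19
A_2→A_3: (3)(1) − (6)(-2) = 15
A_3→A_4: (6)(9) − (10)(1) = 44
A_4→A_5: (10)(10) − (-3)(9) = 127
A_5→A_6: (-3)(-7) − (-5)(10) = 71
A_6→A_1: (-5)(-7) − (1)(-7) = 42
Σ = 318
Area = |Σ|/2 = 159.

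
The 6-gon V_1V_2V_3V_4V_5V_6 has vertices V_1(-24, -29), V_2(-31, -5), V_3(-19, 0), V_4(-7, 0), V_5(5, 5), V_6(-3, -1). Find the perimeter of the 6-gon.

|V_1V_2| = √((-7)² + (24)²) = √625 = 25
|V_2V_3| = √((12)² + (5)²) = √169 = 13
|V_3V_4| = √((12)² + (0)²) = √144 = 12
|V_4V_5| = √((12)² + (5)²) = √169 = 13
|V_5V_6| = √((-8)² + (-6)²) = √100 = 10
|V_6V_1| = √((-21)² + (-28)²) = √1225 = 35
Perimeter = 25 + 13 + 12 + 13 + 10 + 35 = 108.

108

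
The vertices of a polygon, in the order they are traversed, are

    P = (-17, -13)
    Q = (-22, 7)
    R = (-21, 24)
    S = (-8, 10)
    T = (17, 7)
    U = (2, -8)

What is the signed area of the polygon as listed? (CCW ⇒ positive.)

-671

Apply the surveyor's formula: 2A = Σ (x_i·y_{i+1} − x_{i+1}·y_i), indices taken mod 6.
Σ = (-405) + (-381) + (-18) + (-226) + (-150) + (-162) = -1342
Signed area = Σ/2 = -671 (negative ⇒ clockwise traversal).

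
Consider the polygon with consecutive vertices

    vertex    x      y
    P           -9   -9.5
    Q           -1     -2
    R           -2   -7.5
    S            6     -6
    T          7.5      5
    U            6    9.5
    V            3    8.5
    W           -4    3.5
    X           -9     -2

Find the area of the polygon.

179.625

Cross-terms: 8.5, 3.5, 57, 75, 41.25, 22.5, 44.5, 39.5, 67.5  ⇒  Σ = 359.25
Area = |Σ|/2 = 179.625.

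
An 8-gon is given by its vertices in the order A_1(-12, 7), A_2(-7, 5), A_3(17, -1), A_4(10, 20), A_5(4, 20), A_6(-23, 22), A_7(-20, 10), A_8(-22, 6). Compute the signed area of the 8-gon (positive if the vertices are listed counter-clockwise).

578.5

Apply the surveyor's formula: 2A = Σ (x_i·y_{i+1} − x_{i+1}·y_i), indices taken mod 8.
Σ = (-11) + (-78) + (350) + (120) + (548) + (210) + (100) + (-82) = 1157
Signed area = Σ/2 = 578.5 (positive ⇒ counter-clockwise traversal).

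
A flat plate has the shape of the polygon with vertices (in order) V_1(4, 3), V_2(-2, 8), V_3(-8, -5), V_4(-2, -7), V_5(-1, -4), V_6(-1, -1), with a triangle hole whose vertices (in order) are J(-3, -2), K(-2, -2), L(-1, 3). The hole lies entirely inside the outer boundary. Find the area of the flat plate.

Outer boundary:
Cross-terms: 38, 74, 46, 1, -3, 1  ⇒  Σ = 157
Area = |Σ|/2 = 78.5.
Hole:
Apply Gauss's area formula: 2A = Σ (x_i·y_{i+1} − x_{i+1}·y_i), indices taken mod 3.
Cross-terms: 2, -8, 11  ⇒  Σ = 5
Area = |Σ|/2 = 2.5.
Net area = 78.5 − 2.5 = 76.

76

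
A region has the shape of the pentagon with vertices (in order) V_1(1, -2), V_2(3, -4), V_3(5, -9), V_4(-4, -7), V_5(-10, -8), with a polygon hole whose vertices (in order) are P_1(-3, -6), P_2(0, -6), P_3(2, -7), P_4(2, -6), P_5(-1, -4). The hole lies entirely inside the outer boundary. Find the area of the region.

Outer boundary:
V_1→V_2: (1)(-4) − (3)(-2) = 2
V_2→V_3: (3)(-9) − (5)(-4) = -7
V_3→V_4: (5)(-7) − (-4)(-9) = -71
V_4→V_5: (-4)(-8) − (-10)(-7) = -38
V_5→V_1: (-10)(-2) − (1)(-8) = 28
Σ = -86
Area = |Σ|/2 = 43.
Hole:
Apply the surveyor's formula: 2A = Σ (x_i·y_{i+1} − x_{i+1}·y_i), indices taken mod 5.
Σ = (18) + (12) + (2) + (-14) + (-6) = 12
Area = |Σ|/2 = 6.
Net area = 43 − 6 = 37.

37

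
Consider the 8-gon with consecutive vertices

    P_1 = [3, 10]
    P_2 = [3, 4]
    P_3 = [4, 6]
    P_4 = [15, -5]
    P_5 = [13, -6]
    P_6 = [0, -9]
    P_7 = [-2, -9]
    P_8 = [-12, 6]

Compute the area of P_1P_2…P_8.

Apply the shoelace (surveyor's) formula: 2A = Σ (x_i·y_{i+1} − x_{i+1}·y_i), indices taken mod 8.
Cross-terms: -18, 2, -110, -25, -117, -18, -120, -138  ⇒  Σ = -544
Area = |Σ|/2 = 272.

272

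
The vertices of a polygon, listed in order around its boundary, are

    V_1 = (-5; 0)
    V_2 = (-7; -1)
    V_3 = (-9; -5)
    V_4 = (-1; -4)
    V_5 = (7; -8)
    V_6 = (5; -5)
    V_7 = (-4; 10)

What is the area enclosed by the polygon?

91.5

Apply the surveyor's formula: 2A = Σ (x_i·y_{i+1} − x_{i+1}·y_i), indices taken mod 7.
V_1→V_2: (-5)(-1) − (-7)(0) = 5
V_2→V_3: (-7)(-5) − (-9)(-1) = 26
V_3→V_4: (-9)(-4) − (-1)(-5) = 31
V_4→V_5: (-1)(-8) − (7)(-4) = 36
V_5→V_6: (7)(-5) − (5)(-8) = 5
V_6→V_7: (5)(10) − (-4)(-5) = 30
V_7→V_1: (-4)(0) − (-5)(10) = 50
Σ = 183
Area = |Σ|/2 = 91.5.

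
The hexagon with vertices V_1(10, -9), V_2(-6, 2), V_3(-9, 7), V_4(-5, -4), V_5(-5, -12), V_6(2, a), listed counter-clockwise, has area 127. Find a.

-13

Write out the shoelace sum; only the two edges meeting at V_6 involve a:
2·Area = [((-5)·a − 2·(-12)) + (2·(-9) − 10·a)] + 53
       = -15·a + 59 = 254
⇒ a = -13.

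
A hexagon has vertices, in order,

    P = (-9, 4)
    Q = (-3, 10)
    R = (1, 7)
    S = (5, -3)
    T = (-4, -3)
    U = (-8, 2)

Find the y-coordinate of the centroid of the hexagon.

Apply the surveyor's formula. First the cross-terms c_i = x_i·y_{i+1} − x_{i+1}·y_i:
  -78, -31, -38, -27, -32, -14  ⇒  2A = -220, A = -110.
Then Σ (y_i + y_{i+1})·c_i = -1661, so ȳ = -1661 / (6·(-110)) = 151/60.

151/60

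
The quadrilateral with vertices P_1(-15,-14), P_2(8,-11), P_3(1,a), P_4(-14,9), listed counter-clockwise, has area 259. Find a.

-5

The doubled signed area Σ (x_i y_{i+1} − x_{i+1} y_i) is linear in a.
With a=0 it equals 628; the coefficient of a is 22 (from the two edges through P_3).
So 22·a + 628 = 2·259 = 518 ⇒ a = -5.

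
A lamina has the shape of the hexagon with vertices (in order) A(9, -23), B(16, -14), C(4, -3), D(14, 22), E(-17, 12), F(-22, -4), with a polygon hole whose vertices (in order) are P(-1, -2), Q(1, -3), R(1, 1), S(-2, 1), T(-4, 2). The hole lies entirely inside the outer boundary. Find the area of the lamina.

Outer boundary:
A→B: (9)(-14) − (16)(-23) = 242
B→C: (16)(-3) − (4)(-14) = 8
C→D: (4)(22) − (14)(-3) = 130
D→E: (14)(12) − (-17)(22) = 542
E→F: (-17)(-4) − (-22)(12) = 332
F→A: (-22)(-23) − (9)(-4) = 542
Σ = 1796
Area = |Σ|/2 = 898.
Hole:
P→Q: (-1)(-3) − (1)(-2) = 5
Q→R: (1)(1) − (1)(-3) = 4
R→S: (1)(1) − (-2)(1) = 3
S→T: (-2)(2) − (-4)(1) = 0
T→P: (-4)(-2) − (-1)(2) = 10
Σ = 22
Area = |Σ|/2 = 11.
Net area = 898 − 11 = 887.

887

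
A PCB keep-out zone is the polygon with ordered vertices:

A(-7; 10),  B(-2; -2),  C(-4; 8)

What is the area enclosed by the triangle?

Σ = (34) + (-24) + (16) = 26
Area = |Σ|/2 = 13.

13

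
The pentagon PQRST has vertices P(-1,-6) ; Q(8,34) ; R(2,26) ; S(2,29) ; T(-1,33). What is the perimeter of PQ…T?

|PQ| = √((9)² + (40)²) = √1681 = 41
|QR| = √((-6)² + (-8)²) = √100 = 10
|RS| = √((0)² + (3)²) = √9 = 3
|ST| = √((-3)² + (4)²) = √25 = 5
|TP| = √((0)² + (-39)²) = √1521 = 39
Perimeter = 41 + 10 + 3 + 5 + 39 = 98.

98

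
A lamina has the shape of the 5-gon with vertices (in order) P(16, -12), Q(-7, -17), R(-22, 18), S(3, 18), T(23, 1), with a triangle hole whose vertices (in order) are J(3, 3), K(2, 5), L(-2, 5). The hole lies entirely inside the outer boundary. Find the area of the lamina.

1000.5

Outer boundary:
Apply the shoelace (surveyor's) formula: 2A = Σ (x_i·y_{i+1} − x_{i+1}·y_i), indices taken mod 5.
Σ = (-356) + (-500) + (-450) + (-411) + (-292) = -2009
Area = |Σ|/2 = 1004.5.
Hole:
J→K: (3)(5) − (2)(3) = 9
K→L: (2)(5) − (-2)(5) = 20
L→J: (-2)(3) − (3)(5) = -21
Σ = 8
Area = |Σ|/2 = 4.
Net area = 1004.5 − 4 = 1000.5.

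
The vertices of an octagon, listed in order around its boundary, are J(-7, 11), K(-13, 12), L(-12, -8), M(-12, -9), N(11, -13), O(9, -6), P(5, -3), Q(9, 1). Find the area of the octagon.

383

Apply the surveyor's formula: 2A = Σ (x_i·y_{i+1} − x_{i+1}·y_i), indices taken mod 8.
Σ = (59) + (248) + (12) + (255) + (51) + (3) + (32) + (106) = 766
Area = |Σ|/2 = 383.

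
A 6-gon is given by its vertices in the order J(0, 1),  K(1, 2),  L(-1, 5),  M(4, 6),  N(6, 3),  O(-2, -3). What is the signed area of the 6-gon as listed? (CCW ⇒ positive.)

-29

J→K: (0)(2) − (1)(1) = -1
K→L: (1)(5) − (-1)(2) = 7
L→M: (-1)(6) − (4)(5) = -26
M→N: (4)(3) − (6)(6) = -24
N→O: (6)(-3) − (-2)(3) = -12
O→J: (-2)(1) − (0)(-3) = -2
Σ = -58
Signed area = Σ/2 = -29 (negative ⇒ clockwise traversal).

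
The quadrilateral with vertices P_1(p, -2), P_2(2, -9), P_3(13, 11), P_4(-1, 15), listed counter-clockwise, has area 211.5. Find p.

-3

The doubled signed area Σ (x_i y_{i+1} − x_{i+1} y_i) is linear in p.
With p=0 it equals 351; the coefficient of p is -24 (from the two edges through P_1).
So -24·p + 351 = 2·211.5 = 423 ⇒ p = -3.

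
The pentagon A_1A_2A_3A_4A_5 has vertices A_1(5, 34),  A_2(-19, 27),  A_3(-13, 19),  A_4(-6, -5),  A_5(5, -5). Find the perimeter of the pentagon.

110

|A_1A_2| = √((-24)² + (-7)²) = √625 = 25
|A_2A_3| = √((6)² + (-8)²) = √100 = 10
|A_3A_4| = √((7)² + (-24)²) = √625 = 25
|A_4A_5| = √((11)² + (0)²) = √121 = 11
|A_5A_1| = √((0)² + (39)²) = √1521 = 39
Perimeter = 25 + 10 + 25 + 11 + 39 = 110.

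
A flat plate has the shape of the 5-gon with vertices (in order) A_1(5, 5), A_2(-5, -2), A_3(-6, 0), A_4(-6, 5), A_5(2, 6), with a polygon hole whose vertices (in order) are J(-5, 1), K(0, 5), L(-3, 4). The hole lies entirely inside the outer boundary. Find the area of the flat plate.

Outer boundary:
A_1→A_2: (5)(-2) − (-5)(5) = 15
A_2→A_3: (-5)(0) − (-6)(-2) = -12
A_3→A_4: (-6)(5) − (-6)(0) = -30
A_4→A_5: (-6)(6) − (2)(5) = -46
A_5→A_1: (2)(5) − (5)(6) = -20
Σ = -93
Area = |Σ|/2 = 46.5.
Hole:
J→K: (-5)(5) − (0)(1) = -25
K→L: (0)(4) − (-3)(5) = 15
L→J: (-3)(1) − (-5)(4) = 17
Σ = 7
Area = |Σ|/2 = 3.5.
Net area = 46.5 − 3.5 = 43.

43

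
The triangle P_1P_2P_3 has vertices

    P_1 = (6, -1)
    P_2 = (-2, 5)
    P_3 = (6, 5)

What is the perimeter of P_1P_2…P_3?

24

|P_1P_2| = √((-8)² + (6)²) = √100 = 10
|P_2P_3| = √((8)² + (0)²) = √64 = 8
|P_3P_1| = √((0)² + (-6)²) = √36 = 6
Perimeter = 10 + 8 + 6 = 24.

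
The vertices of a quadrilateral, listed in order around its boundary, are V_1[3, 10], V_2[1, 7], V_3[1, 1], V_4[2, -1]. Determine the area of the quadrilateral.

Apply the shoelace (surveyor's) formula: 2A = Σ (x_i·y_{i+1} − x_{i+1}·y_i), indices taken mod 4.
V_1→V_2: (3)(7) − (1)(10) = 11
V_2→V_3: (1)(1) − (1)(7) = -6
V_3→V_4: (1)(-1) − (2)(1) = -3
V_4→V_1: (2)(10) − (3)(-1) = 23
Σ = 25
Area = |Σ|/2 = 12.5.

12.5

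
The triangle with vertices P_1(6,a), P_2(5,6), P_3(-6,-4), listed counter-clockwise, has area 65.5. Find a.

-5

Write out the shoelace sum; only the two edges meeting at P_1 involve a:
2·Area = [((-6)·a − 6·(-4)) + (6·6 − 5·a)] + 16
       = -11·a + 76 = 131
⇒ a = -5.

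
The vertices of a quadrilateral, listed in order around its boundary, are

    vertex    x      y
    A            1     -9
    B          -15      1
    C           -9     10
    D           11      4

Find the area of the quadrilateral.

Apply the shoelace (surveyor's) formula: 2A = Σ (x_i·y_{i+1} − x_{i+1}·y_i), indices taken mod 4.
Σ = (-134) + (-141) + (-146) + (-103) = -524
Area = |Σ|/2 = 262.

262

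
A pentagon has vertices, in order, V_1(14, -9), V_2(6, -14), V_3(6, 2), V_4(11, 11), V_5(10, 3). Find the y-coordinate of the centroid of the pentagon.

Apply Gauss's area formula. First the cross-terms c_i = x_i·y_{i+1} − x_{i+1}·y_i:
  -142, 96, 44, -77, -132  ⇒  2A = -211, A = -105.5.
Then Σ (y_i + y_{i+1})·c_i = 2400, so ȳ = 2400 / (6·(-105.5)) = -800/211.

-800/211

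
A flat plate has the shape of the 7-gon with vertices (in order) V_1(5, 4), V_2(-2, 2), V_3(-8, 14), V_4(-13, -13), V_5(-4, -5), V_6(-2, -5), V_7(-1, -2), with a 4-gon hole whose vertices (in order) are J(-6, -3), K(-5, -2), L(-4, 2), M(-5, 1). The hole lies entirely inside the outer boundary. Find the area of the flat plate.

157

Outer boundary:
Apply the shoelace (surveyor's) formula: 2A = Σ (x_i·y_{i+1} − x_{i+1}·y_i), indices taken mod 7.
Cross-terms: 18, -12, 286, 13, 10, -1, 6  ⇒  Σ = 320
Area = |Σ|/2 = 160.
Hole:
Σ = (-3) + (-18) + (6) + (21) = 6
Area = |Σ|/2 = 3.
Net area = 160 − 3 = 157.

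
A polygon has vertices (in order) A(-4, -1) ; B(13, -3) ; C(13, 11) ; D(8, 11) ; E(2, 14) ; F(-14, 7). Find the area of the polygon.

302

Apply the shoelace (surveyor's) formula: 2A = Σ (x_i·y_{i+1} − x_{i+1}·y_i), indices taken mod 6.
Cross-terms: 25, 182, 55, 90, 210, 42  ⇒  Σ = 604
Area = |Σ|/2 = 302.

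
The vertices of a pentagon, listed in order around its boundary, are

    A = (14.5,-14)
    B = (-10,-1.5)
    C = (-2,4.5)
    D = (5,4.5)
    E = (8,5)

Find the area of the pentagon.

218.375

A→B: (14.5)(-1.5) − (-10)(-14) = -161.75
B→C: (-10)(4.5) − (-2)(-1.5) = -48
C→D: (-2)(4.5) − (5)(4.5) = -31.5
D→E: (5)(5) − (8)(4.5) = -11
E→A: (8)(-14) − (14.5)(5) = -184.5
Σ = -436.75
Area = |Σ|/2 = 218.375.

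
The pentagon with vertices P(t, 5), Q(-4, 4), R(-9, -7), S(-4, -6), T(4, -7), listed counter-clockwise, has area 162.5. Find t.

Write out the shoelace sum; only the two edges meeting at P involve t:
2·Area = [(4·5 − t·(-7)) + (t·4 − (-4)·5)] + 142
       = 11·t + 182 = 325
⇒ t = 13.

13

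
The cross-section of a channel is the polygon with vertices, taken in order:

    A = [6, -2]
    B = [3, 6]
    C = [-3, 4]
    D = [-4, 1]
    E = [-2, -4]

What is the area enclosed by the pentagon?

Apply the surveyor's formula: 2A = Σ (x_i·y_{i+1} − x_{i+1}·y_i), indices taken mod 5.
Cross-terms: 42, 30, 13, 18, 28  ⇒  Σ = 131
Area = |Σ|/2 = 65.5.

65.5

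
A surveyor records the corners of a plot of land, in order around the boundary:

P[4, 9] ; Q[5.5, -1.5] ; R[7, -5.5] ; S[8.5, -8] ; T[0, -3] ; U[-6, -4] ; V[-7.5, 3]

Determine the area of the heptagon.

Apply the shoelace formula: 2A = Σ (x_i·y_{i+1} − x_{i+1}·y_i), indices taken mod 7.
Cross-terms: -55.5, -19.75, -9.25, -25.5, -18, -48, -79.5  ⇒  Σ = -255.5
Area = |Σ|/2 = 127.75.

127.75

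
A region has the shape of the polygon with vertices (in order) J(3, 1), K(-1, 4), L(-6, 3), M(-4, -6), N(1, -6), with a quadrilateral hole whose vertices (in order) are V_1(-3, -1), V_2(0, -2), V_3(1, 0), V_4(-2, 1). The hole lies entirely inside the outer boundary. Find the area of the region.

Outer boundary:
Cross-terms: 13, 21, 48, 30, 19  ⇒  Σ = 131
Area = |Σ|/2 = 65.5.
Hole:
Cross-terms: 6, 2, 1, 5  ⇒  Σ = 14
Area = |Σ|/2 = 7.
Net area = 65.5 − 7 = 58.5.

58.5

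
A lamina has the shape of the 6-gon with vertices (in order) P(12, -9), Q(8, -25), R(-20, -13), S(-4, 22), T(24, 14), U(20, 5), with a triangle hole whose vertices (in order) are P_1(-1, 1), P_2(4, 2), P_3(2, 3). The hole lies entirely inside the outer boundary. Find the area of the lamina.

1150.5

Outer boundary:
Apply the shoelace (surveyor's) formula: 2A = Σ (x_i·y_{i+1} − x_{i+1}·y_i), indices taken mod 6.
P→Q: (12)(-25) − (8)(-9) = -228
Q→R: (8)(-13) − (-20)(-25) = -604
R→S: (-20)(22) − (-4)(-13) = -492
S→T: (-4)(14) − (24)(22) = -584
T→U: (24)(5) − (20)(14) = -160
U→P: (20)(-9) − (12)(5) = -240
Σ = -2308
Area = |Σ|/2 = 1154.
Hole:
Apply the shoelace formula: 2A = Σ (x_i·y_{i+1} − x_{i+1}·y_i), indices taken mod 3.
Σ = (-6) + (8) + (5) = 7
Area = |Σ|/2 = 3.5.
Net area = 1154 − 3.5 = 1150.5.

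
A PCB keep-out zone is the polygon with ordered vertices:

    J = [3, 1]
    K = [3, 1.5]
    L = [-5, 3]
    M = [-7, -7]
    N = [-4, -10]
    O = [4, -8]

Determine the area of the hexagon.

108

Cross-terms: 1.5, 16.5, 56, 42, 72, 28  ⇒  Σ = 216
Area = |Σ|/2 = 108.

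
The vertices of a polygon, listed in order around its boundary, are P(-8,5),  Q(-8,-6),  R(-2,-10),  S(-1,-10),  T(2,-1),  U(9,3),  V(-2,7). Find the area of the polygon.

158.5

Apply the shoelace (surveyor's) formula: 2A = Σ (x_i·y_{i+1} − x_{i+1}·y_i), indices taken mod 7.
Σ = (88) + (68) + (10) + (21) + (15) + (69) + (46) = 317
Area = |Σ|/2 = 158.5.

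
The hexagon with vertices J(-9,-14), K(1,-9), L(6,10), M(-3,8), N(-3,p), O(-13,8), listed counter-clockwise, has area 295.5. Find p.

10

Write out the shoelace sum; only the two edges meeting at N involve p:
2·Area = [((-3)·p − (-3)·8) + ((-3)·8 − (-13)·p)] + 491
       = 10·p + 491 = 591
⇒ p = 10.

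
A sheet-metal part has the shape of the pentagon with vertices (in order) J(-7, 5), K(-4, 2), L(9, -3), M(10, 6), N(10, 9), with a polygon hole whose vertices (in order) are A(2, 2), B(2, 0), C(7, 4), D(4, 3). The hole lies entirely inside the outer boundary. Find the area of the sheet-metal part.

108

Outer boundary:
Apply the surveyor's formula: 2A = Σ (x_i·y_{i+1} − x_{i+1}·y_i), indices taken mod 5.
Σ = (6) + (-6) + (84) + (30) + (113) = 227
Area = |Σ|/2 = 113.5.
Hole:
Apply the surveyor's formula: 2A = Σ (x_i·y_{i+1} − x_{i+1}·y_i), indices taken mod 4.
Σ = (-4) + (8) + (5) + (2) = 11
Area = |Σ|/2 = 5.5.
Net area = 113.5 − 5.5 = 108.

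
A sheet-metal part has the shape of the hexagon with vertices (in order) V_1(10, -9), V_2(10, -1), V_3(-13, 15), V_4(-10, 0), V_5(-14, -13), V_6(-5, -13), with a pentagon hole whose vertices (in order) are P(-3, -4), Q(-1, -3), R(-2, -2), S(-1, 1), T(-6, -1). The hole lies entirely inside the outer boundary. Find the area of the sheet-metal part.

Outer boundary:
Apply the shoelace (surveyor's) formula: 2A = Σ (x_i·y_{i+1} − x_{i+1}·y_i), indices taken mod 6.
V_1→V_2: (10)(-1) − (10)(-9) = 80
V_2→V_3: (10)(15) − (-13)(-1) = 137
V_3→V_4: (-13)(0) − (-10)(15) = 150
V_4→V_5: (-10)(-13) − (-14)(0) = 130
V_5→V_6: (-14)(-13) − (-5)(-13) = 117
V_6→V_1: (-5)(-9) − (10)(-13) = 175
Σ = 789
Area = |Σ|/2 = 394.5.
Hole:
Apply Gauss's area formula: 2A = Σ (x_i·y_{i+1} − x_{i+1}·y_i), indices taken mod 5.
Cross-terms: 5, -4, -4, 7, 21  ⇒  Σ = 25
Area = |Σ|/2 = 12.5.
Net area = 394.5 − 12.5 = 382.

382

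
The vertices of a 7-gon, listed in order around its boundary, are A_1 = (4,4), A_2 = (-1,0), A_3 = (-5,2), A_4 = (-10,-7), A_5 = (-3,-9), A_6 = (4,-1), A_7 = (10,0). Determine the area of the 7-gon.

107.5

Apply the surveyor's formula: 2A = Σ (x_i·y_{i+1} − x_{i+1}·y_i), indices taken mod 7.
Cross-terms: 4, -2, 55, 69, 39, 10, 40  ⇒  Σ = 215
Area = |Σ|/2 = 107.5.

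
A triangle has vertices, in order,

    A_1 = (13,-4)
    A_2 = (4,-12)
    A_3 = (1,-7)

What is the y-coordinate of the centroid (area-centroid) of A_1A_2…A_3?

-23/3

Apply the surveyor's formula. First the cross-terms c_i = x_i·y_{i+1} − x_{i+1}·y_i:
  -140, -16, 87  ⇒  2A = -69, A = -34.5.
Then Σ (y_i + y_{i+1})·c_i = 1587, so ȳ = 1587 / (6·(-34.5)) = -23/3.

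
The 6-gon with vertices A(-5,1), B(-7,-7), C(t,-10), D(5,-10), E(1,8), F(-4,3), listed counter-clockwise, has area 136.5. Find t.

The doubled signed area Σ (x_i y_{i+1} − x_{i+1} y_i) is linear in t.
With t=0 it equals 258; the coefficient of t is -3 (from the two edges through C).
So -3·t + 258 = 2·136.5 = 273 ⇒ t = -5.

-5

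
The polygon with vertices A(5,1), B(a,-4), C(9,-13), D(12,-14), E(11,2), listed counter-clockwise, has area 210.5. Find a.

Write out the shoelace sum; only the two edges meeting at B involve a:
2·Area = [(5·(-4) − a·1) + (a·(-13) − 9·(-4))] + 209
       = -14·a + 225 = 421
⇒ a = -14.

-14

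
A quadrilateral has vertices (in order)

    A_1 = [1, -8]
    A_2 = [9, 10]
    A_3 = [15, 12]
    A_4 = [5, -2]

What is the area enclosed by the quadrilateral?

Apply Gauss's area formula: 2A = Σ (x_i·y_{i+1} − x_{i+1}·y_i), indices taken mod 4.
Σ = (82) + (-42) + (-90) + (-38) = -88
Area = |Σ|/2 = 44.

44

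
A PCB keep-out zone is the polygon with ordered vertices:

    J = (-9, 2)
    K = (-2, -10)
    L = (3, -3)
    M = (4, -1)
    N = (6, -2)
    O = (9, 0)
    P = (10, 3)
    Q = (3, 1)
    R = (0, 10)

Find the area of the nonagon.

151.5

Apply the surveyor's formula: 2A = Σ (x_i·y_{i+1} − x_{i+1}·y_i), indices taken mod 9.
Cross-terms: 94, 36, 9, -2, 18, 27, 1, 30, 90  ⇒  Σ = 303
Area = |Σ|/2 = 151.5.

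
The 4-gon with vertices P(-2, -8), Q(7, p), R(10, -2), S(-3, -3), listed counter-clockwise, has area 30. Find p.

Write out the shoelace sum; only the two edges meeting at Q involve p:
2·Area = [((-2)·p − 7·(-8)) + (7·(-2) − 10·p)] + -18
       = -12·p + 24 = 60
⇒ p = -3.

-3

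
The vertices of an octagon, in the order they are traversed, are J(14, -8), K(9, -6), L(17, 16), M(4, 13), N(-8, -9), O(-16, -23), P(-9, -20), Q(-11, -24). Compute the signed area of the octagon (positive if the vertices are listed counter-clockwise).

516

Apply the shoelace formula: 2A = Σ (x_i·y_{i+1} − x_{i+1}·y_i), indices taken mod 8.
Σ = (-12) + (246) + (157) + (68) + (40) + (113) + (-4) + (424) = 1032
Signed area = Σ/2 = 516 (positive ⇒ counter-clockwise traversal).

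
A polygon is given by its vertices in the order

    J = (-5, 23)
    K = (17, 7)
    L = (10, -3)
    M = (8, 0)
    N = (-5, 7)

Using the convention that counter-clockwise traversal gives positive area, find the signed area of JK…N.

-273.5

Apply Gauss's area formula: 2A = Σ (x_i·y_{i+1} − x_{i+1}·y_i), indices taken mod 5.
J→K: (-5)(7) − (17)(23) = -426
K→L: (17)(-3) − (10)(7) = -121
L→M: (10)(0) − (8)(-3) = 24
M→N: (8)(7) − (-5)(0) = 56
N→J: (-5)(23) − (-5)(7) = -80
Σ = -547
Signed area = Σ/2 = -273.5 (negative ⇒ clockwise traversal).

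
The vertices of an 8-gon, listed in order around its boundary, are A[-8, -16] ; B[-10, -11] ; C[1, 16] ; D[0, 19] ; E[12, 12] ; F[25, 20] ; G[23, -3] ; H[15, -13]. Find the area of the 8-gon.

Σ = (-72) + (-149) + (19) + (-228) + (-60) + (-535) + (-254) + (-344) = -1623
Area = |Σ|/2 = 811.5.

811.5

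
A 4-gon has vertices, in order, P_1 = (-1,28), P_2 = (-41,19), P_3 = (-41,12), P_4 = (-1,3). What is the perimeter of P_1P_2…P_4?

|P_1P_2| = √((-40)² + (-9)²) = √1681 = 41
|P_2P_3| = √((0)² + (-7)²) = √49 = 7
|P_3P_4| = √((40)² + (-9)²) = √1681 = 41
|P_4P_1| = √((0)² + (25)²) = √625 = 25
Perimeter = 41 + 7 + 41 + 25 = 114.

114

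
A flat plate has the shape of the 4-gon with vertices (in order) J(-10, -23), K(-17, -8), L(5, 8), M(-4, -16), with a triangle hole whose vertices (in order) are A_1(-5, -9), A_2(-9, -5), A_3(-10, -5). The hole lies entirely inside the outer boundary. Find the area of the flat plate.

Outer boundary:
J→K: (-10)(-8) − (-17)(-23) = -311
K→L: (-17)(8) − (5)(-8) = -96
L→M: (5)(-16) − (-4)(8) = -48
M→J: (-4)(-23) − (-10)(-16) = -68
Σ = -523
Area = |Σ|/2 = 261.5.
Hole:
Apply the surveyor's formula: 2A = Σ (x_i·y_{i+1} − x_{i+1}·y_i), indices taken mod 3.
Σ = (-56) + (-5) + (65) = 4
Area = |Σ|/2 = 2.
Net area = 261.5 − 2 = 259.5.

259.5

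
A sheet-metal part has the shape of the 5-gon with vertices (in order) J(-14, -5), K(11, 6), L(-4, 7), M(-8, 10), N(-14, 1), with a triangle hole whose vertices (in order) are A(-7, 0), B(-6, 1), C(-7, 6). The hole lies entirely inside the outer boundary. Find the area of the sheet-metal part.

149

Outer boundary:
Cross-terms: -29, 101, 16, 132, 84  ⇒  Σ = 304
Area = |Σ|/2 = 152.
Hole:
Apply the shoelace formula: 2A = Σ (x_i·y_{i+1} − x_{i+1}·y_i), indices taken mod 3.
Σ = (-7) + (-29) + (42) = 6
Area = |Σ|/2 = 3.
Net area = 152 − 3 = 149.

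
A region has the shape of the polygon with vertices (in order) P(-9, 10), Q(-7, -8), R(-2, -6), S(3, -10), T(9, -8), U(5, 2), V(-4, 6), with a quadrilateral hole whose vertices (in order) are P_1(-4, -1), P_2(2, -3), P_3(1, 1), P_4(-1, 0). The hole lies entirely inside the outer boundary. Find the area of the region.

Outer boundary:
Apply Gauss's area formula: 2A = Σ (x_i·y_{i+1} − x_{i+1}·y_i), indices taken mod 7.
P→Q: (-9)(-8) − (-7)(10) = 142
Q→R: (-7)(-6) − (-2)(-8) = 26
R→S: (-2)(-10) − (3)(-6) = 38
S→T: (3)(-8) − (9)(-10) = 66
T→U: (9)(2) − (5)(-8) = 58
U→V: (5)(6) − (-4)(2) = 38
V→P: (-4)(10) − (-9)(6) = 14
Σ = 382
Area = |Σ|/2 = 191.
Hole:
Apply the shoelace (surveyor's) formula: 2A = Σ (x_i·y_{i+1} − x_{i+1}·y_i), indices taken mod 4.
Σ = (14) + (5) + (1) + (1) = 21
Area = |Σ|/2 = 10.5.
Net area = 191 − 10.5 = 180.5.

180.5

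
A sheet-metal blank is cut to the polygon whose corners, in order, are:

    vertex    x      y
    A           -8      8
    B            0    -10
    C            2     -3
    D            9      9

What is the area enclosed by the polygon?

144.5

Apply the shoelace (surveyor's) formula: 2A = Σ (x_i·y_{i+1} − x_{i+1}·y_i), indices taken mod 4.
A→B: (-8)(-10) − (0)(8) = 80
B→C: (0)(-3) − (2)(-10) = 20
C→D: (2)(9) − (9)(-3) = 45
D→A: (9)(8) − (-8)(9) = 144
Σ = 289
Area = |Σ|/2 = 144.5.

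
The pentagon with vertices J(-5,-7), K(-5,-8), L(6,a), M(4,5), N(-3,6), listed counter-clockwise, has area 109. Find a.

-5

Write out the shoelace sum; only the two edges meeting at L involve a:
2·Area = [((-5)·a − 6·(-8)) + (6·5 − 4·a)] + 95
       = -9·a + 173 = 218
⇒ a = -5.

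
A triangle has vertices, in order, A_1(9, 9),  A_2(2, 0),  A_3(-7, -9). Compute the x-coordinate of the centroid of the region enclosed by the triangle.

4/3

Apply the shoelace formula. First the cross-terms c_i = x_i·y_{i+1} − x_{i+1}·y_i:
  -18, -18, 18  ⇒  2A = -18, A = -9.
Then Σ (x_i + x_{i+1})·c_i = -72, so x̄ = -72 / (6·(-9)) = 4/3.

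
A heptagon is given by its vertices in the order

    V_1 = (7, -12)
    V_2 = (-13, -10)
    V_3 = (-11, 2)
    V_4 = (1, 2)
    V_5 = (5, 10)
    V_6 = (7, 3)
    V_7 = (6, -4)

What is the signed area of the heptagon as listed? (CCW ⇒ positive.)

-265.5

Σ = (-226) + (-136) + (-24) + (0) + (-55) + (-46) + (-44) = -531
Signed area = Σ/2 = -265.5 (negative ⇒ clockwise traversal).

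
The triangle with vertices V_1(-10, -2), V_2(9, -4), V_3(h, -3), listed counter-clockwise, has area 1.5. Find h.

The doubled signed area Σ (x_i y_{i+1} − x_{i+1} y_i) is linear in h.
With h=0 it equals 1; the coefficient of h is 2 (from the two edges through V_3).
So 2·h + 1 = 2·1.5 = 3 ⇒ h = 1.

1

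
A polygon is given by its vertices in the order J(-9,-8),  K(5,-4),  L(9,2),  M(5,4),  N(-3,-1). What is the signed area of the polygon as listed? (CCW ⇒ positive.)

Apply the shoelace (surveyor's) formula: 2A = Σ (x_i·y_{i+1} − x_{i+1}·y_i), indices taken mod 5.
J→K: (-9)(-4) − (5)(-8) = 76
K→L: (5)(2) − (9)(-4) = 46
L→M: (9)(4) − (5)(2) = 26
M→N: (5)(-1) − (-3)(4) = 7
N→J: (-3)(-8) − (-9)(-1) = 15
Σ = 170
Signed area = Σ/2 = 85 (positive ⇒ counter-clockwise traversal).

85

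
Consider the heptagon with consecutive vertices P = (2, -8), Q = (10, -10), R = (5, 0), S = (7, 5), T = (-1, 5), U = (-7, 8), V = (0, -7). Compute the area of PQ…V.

132.5

Apply the shoelace formula: 2A = Σ (x_i·y_{i+1} − x_{i+1}·y_i), indices taken mod 7.
Cross-terms: 60, 50, 25, 40, 27, 49, 14  ⇒  Σ = 265
Area = |Σ|/2 = 132.5.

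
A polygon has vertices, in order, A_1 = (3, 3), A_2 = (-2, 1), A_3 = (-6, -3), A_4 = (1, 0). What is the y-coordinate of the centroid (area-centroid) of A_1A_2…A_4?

Apply the shoelace (surveyor's) formula. First the cross-terms c_i = x_i·y_{i+1} − x_{i+1}·y_i:
  9, 12, 3, 3  ⇒  2A = 27, A = 13.5.
Then Σ (y_i + y_{i+1})·c_i = 12, so ȳ = 12 / (6·13.5) = 4/27.

4/27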